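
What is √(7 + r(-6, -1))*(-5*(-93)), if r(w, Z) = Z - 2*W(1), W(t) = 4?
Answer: 465*I*√2 ≈ 657.61*I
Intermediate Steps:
r(w, Z) = -8 + Z (r(w, Z) = Z - 2*4 = Z - 8 = -8 + Z)
√(7 + r(-6, -1))*(-5*(-93)) = √(7 + (-8 - 1))*(-5*(-93)) = √(7 - 9)*465 = √(-2)*465 = (I*√2)*465 = 465*I*√2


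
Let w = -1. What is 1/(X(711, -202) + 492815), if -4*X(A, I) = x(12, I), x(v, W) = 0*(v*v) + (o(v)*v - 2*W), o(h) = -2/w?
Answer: 1/492708 ≈ 2.0296e-6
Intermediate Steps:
o(h) = 2 (o(h) = -2/(-1) = -2*(-1) = 2)
x(v, W) = -2*W + 2*v (x(v, W) = 0*(v*v) + (2*v - 2*W) = 0*v² + (-2*W + 2*v) = 0 + (-2*W + 2*v) = -2*W + 2*v)
X(A, I) = -6 + I/2 (X(A, I) = -(-2*I + 2*12)/4 = -(-2*I + 24)/4 = -(24 - 2*I)/4 = -6 + I/2)
1/(X(711, -202) + 492815) = 1/((-6 + (½)*(-202)) + 492815) = 1/((-6 - 101) + 492815) = 1/(-107 + 492815) = 1/492708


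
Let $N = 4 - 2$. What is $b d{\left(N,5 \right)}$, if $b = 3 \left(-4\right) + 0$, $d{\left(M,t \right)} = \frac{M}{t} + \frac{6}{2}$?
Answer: $- \frac{204}{5} \approx -40.8$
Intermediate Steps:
$N = 2$ ($N = 4 - 2 = 2$)
$d{\left(M,t \right)} = 3 + \frac{M}{t}$ ($d{\left(M,t \right)} = \frac{M}{t} + 6 \cdot \frac{1}{2} = \frac{M}{t} + 3 = 3 + \frac{M}{t}$)
$b = -12$ ($b = -12 + 0 = -12$)
$b d{\left(N,5 \right)} = - 12 \left(3 + \frac{2}{5}\right) = \left(-12\right) \frac{17}{5} = - \frac{204}{5}$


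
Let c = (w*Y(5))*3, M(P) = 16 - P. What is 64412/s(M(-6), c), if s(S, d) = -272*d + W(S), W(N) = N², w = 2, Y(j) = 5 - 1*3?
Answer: -16103/695 ≈ -23.170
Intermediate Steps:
Y(j) = 2 (Y(j) = 5 - 3 = 2)
c = 12 (c = (2*2)*3 = 4*3 = 12)
s(S, d) = S² - 272*d (s(S, d) = -272*d + S² = S² - 272*d)
64412/s(M(-6), c) = 64412/((16 - 1*(-6))² - 272*12) = 64412/((16 + 6)² - 3264) = 64412/(22² - 3264) = 64412/(484 - 3264) = 64412/(-2780) = 64412*(-1/2780) = -16103/695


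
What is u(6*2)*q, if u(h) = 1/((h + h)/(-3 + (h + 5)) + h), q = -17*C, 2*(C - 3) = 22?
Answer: -833/48 ≈ -17.354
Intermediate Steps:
C = 14 (C = 3 + (1/2)*22 = 3 + 11 = 14)
q = -238 (q = -17*14 = -238)
u(h) = 1/(h + 2*h/(2 + h)) (u(h) = 1/((2*h)/(-3 + (5 + h)) + h) = 1/((2*h)/(2 + h) + h) = 1/(2*h/(2 + h) + h) = 1/(h + 2*h/(2 + h)))
u(6*2)*q = ((2 + 6*2)/(((6*2))*(4 + 6*2)))*(-238) = ((2 + 12)/(12*(4 + 12)))*(-238) = ((1/12)*14/16)*(-238) = ((1/12)*(1/16)*14)*(-238) = (7/96)*(-238) = -833/48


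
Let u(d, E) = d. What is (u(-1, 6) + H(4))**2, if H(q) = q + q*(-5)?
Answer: 289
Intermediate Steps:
H(q) = -4*q (H(q) = q - 5*q = -4*q)
(u(-1, 6) + H(4))**2 = (-1 - 4*4)**2 = (-1 - 16)**2 = (-17)**2 = 289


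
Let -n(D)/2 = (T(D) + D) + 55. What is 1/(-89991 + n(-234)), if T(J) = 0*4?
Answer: -1/89633 ≈ -1.1157e-5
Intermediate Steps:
T(J) = 0
n(D) = -110 - 2*D (n(D) = -2*((0 + D) + 55) = -2*(D + 55) = -2*(55 + D) = -110 - 2*D)
1/(-89991 + n(-234)) = 1/(-89991 + (-110 - 2*(-234))) = 1/(-89991 + (-110 + 468)) = 1/(-89991 + 358) = 1/(-89633) = -1/89633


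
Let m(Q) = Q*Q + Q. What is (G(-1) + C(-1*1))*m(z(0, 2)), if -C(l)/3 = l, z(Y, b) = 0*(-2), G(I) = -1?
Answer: 0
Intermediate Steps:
z(Y, b) = 0
C(l) = -3*l
m(Q) = Q + Q**2 (m(Q) = Q**2 + Q = Q + Q**2)
(G(-1) + C(-1*1))*m(z(0, 2)) = (-1 - (-3))*(0*(1 + 0)) = (-1 - 3*(-1))*(0*1) = (-1 + 3)*0 = 2*0 = 0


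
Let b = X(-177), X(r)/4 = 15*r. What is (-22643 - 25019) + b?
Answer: -58282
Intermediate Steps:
X(r) = 60*r (X(r) = 4*(15*r) = 60*r)
b = -10620 (b = 60*(-177) = -10620)
(-22643 - 25019) + b = (-22643 - 25019) - 10620 = -47662 - 10620 = -58282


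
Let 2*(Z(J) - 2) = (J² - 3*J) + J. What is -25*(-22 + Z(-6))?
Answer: -100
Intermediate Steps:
Z(J) = 2 + J²/2 - J (Z(J) = 2 + ((J² - 3*J) + J)/2 = 2 + (J² - 2*J)/2 = 2 + (J²/2 - J) = 2 + J²/2 - J)
-25*(-22 + Z(-6)) = -25*(-22 + (2 + (½)*(-6)² - 1*(-6))) = -25*(-22 + (2 + (½)*36 + 6)) = -25*(-22 + (2 + 18 + 6)) = -25*(-22 + 26) = -25*4 = -100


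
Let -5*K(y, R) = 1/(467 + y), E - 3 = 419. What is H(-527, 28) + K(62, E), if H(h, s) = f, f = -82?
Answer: -216891/2645 ≈ -82.000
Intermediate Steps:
E = 422 (E = 3 + 419 = 422)
K(y, R) = -1/(5*(467 + y))
H(h, s) = -82
H(-527, 28) + K(62, E) = -82 - 1/(2335 + 5*62) = -82 - 1/(2335 + 310) = -82 - 1/2645 = -216891/2645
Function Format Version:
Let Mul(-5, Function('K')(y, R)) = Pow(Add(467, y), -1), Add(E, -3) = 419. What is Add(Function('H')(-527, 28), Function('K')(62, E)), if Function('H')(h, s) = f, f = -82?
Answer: Rational(-216891, 2645) ≈ -82.000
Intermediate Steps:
E = 422 (E = Add(3, 419) = 422)
Function('K')(y, R) = Mul(Rational(-1, 5), Pow(Add(467, y), -1))
Function('H')(h, s) = -82
Add(Function('H')(-527, 28), Function('K')(62, E)) = Add(-82, Mul(-1, Pow(Add(2335, Mul(5, 62)), -1))) = Add(-82, Mul(-1, Pow(Add(2335, 310), -1))) = Add(-82, Mul(-1, Pow(2645, -1))) = Add(-82, Mul(-1, Rational(1, 2645))) = Add(-82, Rational(-1, 2645)) = Rational(-216891, 2645)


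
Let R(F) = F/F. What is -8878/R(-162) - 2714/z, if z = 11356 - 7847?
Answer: -31155616/3509 ≈ -8878.8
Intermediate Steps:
R(F) = 1
z = 3509
-8878/R(-162) - 2714/z = -8878/1 - 2714/3509 = -8878*1 - 2714*1/3509 = -8878 - 2714/3509 = -31155616/3509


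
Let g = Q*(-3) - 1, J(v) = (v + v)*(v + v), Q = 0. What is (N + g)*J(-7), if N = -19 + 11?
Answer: -1764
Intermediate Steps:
N = -8
J(v) = 4*v² (J(v) = (2*v)*(2*v) = 4*v²)
g = -1 (g = 0*(-3) - 1 = 0 - 1 = -1)
(N + g)*J(-7) = (-8 - 1)*(4*(-7)²) = -36*49 = -9*196 = -1764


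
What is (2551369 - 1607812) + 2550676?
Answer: 3494233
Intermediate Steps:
(2551369 - 1607812) + 2550676 = 943557 + 2550676 = 3494233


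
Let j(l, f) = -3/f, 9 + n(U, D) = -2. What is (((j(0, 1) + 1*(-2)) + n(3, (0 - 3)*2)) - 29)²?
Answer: 2025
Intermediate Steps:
n(U, D) = -11 (n(U, D) = -9 - 2 = -11)
(((j(0, 1) + 1*(-2)) + n(3, (0 - 3)*2)) - 29)² = (((-3/1 + 1*(-2)) - 11) - 29)² = (((-3*1 - 2) - 11) - 29)² = (((-3 - 2) - 11) - 29)² = ((-5 - 11) - 29)² = (-16 - 29)² = (-45)² = 2025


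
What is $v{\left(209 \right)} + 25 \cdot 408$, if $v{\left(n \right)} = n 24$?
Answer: $15216$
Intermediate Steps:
$v{\left(n \right)} = 24 n$
$v{\left(209 \right)} + 25 \cdot 408 = 24 \cdot 209 + 25 \cdot 408 = 5016 + 10200 = 15216$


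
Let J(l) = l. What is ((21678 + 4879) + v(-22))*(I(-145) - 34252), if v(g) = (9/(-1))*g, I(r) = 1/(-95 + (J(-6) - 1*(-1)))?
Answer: -18328250551/20 ≈ -9.1641e+8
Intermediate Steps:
I(r) = -1/100 (I(r) = 1/(-95 + (-6 - 1*(-1))) = 1/(-95 + (-6 + 1)) = 1/(-95 - 5) = 1/(-100) = -1/100)
v(g) = -9*g (v(g) = (9*(-1))*g = -9*g)
((21678 + 4879) + v(-22))*(I(-145) - 34252) = ((21678 + 4879) - 9*(-22))*(-1/100 - 34252) = (26557 + 198)*(-3425201/100) = 26755*(-3425201/100) = -18328250551/20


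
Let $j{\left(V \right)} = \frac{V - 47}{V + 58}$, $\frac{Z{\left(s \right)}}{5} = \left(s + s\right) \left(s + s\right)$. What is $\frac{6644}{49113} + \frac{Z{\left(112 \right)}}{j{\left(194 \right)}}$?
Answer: $\frac{21122525684}{49113} \approx 4.3008 \cdot 10^{5}$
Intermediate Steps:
$Z{\left(s \right)} = 20 s^{2}$ ($Z{\left(s \right)} = 5 \left(s + s\right) \left(s + s\right) = 5 \cdot 2 s 2 s = 5 \cdot 4 s^{2} = 20 s^{2}$)
$j{\left(V \right)} = \frac{-47 + V}{58 + V}$
$\frac{6644}{49113} + \frac{Z{\left(112 \right)}}{j{\left(194 \right)}} = \frac{6644}{49113} + \frac{20 \cdot 112^{2}}{\frac{1}{58 + 194} \left(-47 + 194\right)} = 6644 \cdot \frac{1}{49113} + \frac{20 \cdot 12544}{\frac{1}{252} \cdot 147} = \frac{6644}{49113} + \frac{250880}{\frac{1}{252} \cdot 147} = \frac{6644}{49113} + \frac{250880}{\frac{7}{12}} = \frac{6644}{49113} + 250880 \cdot \frac{12}{7} = \frac{6644}{49113} + 430080 = \frac{21122525684}{49113}$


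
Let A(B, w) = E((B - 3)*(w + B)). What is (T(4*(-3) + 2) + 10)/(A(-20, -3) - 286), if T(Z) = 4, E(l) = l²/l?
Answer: 14/243 ≈ 0.057613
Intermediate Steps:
E(l) = l
A(B, w) = (-3 + B)*(B + w) (A(B, w) = (B - 3)*(w + B) = (-3 + B)*(B + w))
(T(4*(-3) + 2) + 10)/(A(-20, -3) - 286) = (4 + 10)/(((-20)² - 3*(-20) - 3*(-3) - 20*(-3)) - 286) = 14/((400 + 60 + 9 + 60) - 286) = 14/(529 - 286) = 14/243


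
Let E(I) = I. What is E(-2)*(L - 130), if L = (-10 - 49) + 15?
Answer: 348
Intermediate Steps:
L = -44 (L = -59 + 15 = -44)
E(-2)*(L - 130) = -2*(-44 - 130) = -2*(-174) = 348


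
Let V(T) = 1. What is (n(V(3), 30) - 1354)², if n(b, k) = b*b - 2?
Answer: 1836025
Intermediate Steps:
n(b, k) = -2 + b² (n(b, k) = b² - 2 = -2 + b²)
(n(V(3), 30) - 1354)² = ((-2 + 1²) - 1354)² = ((-2 + 1) - 1354)² = (-1 - 1354)² = (-1355)² = 1836025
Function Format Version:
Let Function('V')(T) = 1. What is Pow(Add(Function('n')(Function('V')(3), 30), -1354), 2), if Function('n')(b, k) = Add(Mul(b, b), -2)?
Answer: 1836025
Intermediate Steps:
Function('n')(b, k) = Add(-2, Pow(b, 2)) (Function('n')(b, k) = Add(Pow(b, 2), -2) = Add(-2, Pow(b, 2)))
Pow(Add(Function('n')(Function('V')(3), 30), -1354), 2) = Pow(Add(Add(-2, Pow(1, 2)), -1354), 2) = Pow(Add(Add(-2, 1), -1354), 2) = Pow(Add(-1, -1354), 2) = Pow(-1355, 2) = 1836025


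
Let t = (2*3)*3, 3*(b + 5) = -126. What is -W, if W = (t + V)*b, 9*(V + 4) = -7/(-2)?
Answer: 12173/18 ≈ 676.28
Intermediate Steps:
b = -47 (b = -5 + (⅓)*(-126) = -5 - 42 = -47)
V = -65/18 (V = -4 + (-7/(-2))/9 = -4 + (-7*(-½))/9 = -4 + (⅑)*(7/2) = -4 + 7/18 = -65/18 ≈ -3.6111)
t = 18 (t = 6*3 = 18)
W = -12173/18 (W = (18 - 65/18)*(-47) = (259/18)*(-47) = -12173/18 ≈ -676.28)
-W = -1*(-12173/18) = 12173/18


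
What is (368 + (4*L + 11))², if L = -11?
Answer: 112225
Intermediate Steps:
(368 + (4*L + 11))² = (368 + (4*(-11) + 11))² = (368 + (-44 + 11))² = (368 - 33)² = 335² = 112225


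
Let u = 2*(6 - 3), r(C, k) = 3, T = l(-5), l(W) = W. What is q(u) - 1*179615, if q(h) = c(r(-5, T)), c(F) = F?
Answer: -179612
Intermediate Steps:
T = -5
u = 6 (u = 2*3 = 6)
q(h) = 3
q(u) - 1*179615 = 3 - 1*179615 = 3 - 179615 = -179612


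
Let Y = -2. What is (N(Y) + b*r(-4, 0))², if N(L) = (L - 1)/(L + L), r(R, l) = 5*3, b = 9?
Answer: 294849/16 ≈ 18428.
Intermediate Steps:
r(R, l) = 15
N(L) = (-1 + L)/(2*L) (N(L) = (-1 + L)/((2*L)) = (-1 + L)*(1/(2*L)) = (-1 + L)/(2*L))
(N(Y) + b*r(-4, 0))² = ((½)*(-1 - 2)/(-2) + 9*15)² = ((½)*(-½)*(-3) + 135)² = (¾ + 135)² = (543/4)² = 294849/16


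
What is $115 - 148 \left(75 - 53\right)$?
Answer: $-3141$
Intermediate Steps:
$115 - 148 \left(75 - 53\right) = 115 - 3256 = -3141$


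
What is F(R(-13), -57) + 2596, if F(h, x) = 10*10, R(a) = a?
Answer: 2696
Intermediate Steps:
F(h, x) = 100
F(R(-13), -57) + 2596 = 100 + 2596 = 2696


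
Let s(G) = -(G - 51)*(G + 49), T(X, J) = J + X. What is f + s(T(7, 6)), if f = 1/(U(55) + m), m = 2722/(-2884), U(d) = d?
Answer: 183649286/77949 ≈ 2356.0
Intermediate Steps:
m = -1361/1442 (m = 2722*(-1/2884) = -1361/1442 ≈ -0.94383)
s(G) = -(-51 + G)*(49 + G)
f = 1442/77949 (f = 1/(55 - 1361/1442) = 1/(77949/1442) = 1442/77949 ≈ 0.018499)
f + s(T(7, 6)) = 1442/77949 + (2499 - (6 + 7)² + 2*(6 + 7)) = 1442/77949 + (2499 - 1*13² + 2*13) = 1442/77949 + (2499 - 1*169 + 26) = 1442/77949 + (2499 - 169 + 26) = 1442/77949 + 2356 = 183649286/77949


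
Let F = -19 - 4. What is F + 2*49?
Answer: 75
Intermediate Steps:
F = -23
F + 2*49 = -23 + 2*49 = -23 + 98 = 75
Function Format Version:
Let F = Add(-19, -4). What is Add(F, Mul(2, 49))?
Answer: 75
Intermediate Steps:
F = -23
Add(F, Mul(2, 49)) = Add(-23, Mul(2, 49)) = Add(-23, 98) = 75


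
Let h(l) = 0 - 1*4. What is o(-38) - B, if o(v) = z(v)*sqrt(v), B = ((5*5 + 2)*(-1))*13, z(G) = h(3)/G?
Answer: 351 + 2*I*sqrt(38)/19 ≈ 351.0 + 0.64889*I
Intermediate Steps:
h(l) = -4 (h(l) = 0 - 4 = -4)
z(G) = -4/G
B = -351 (B = ((25 + 2)*(-1))*13 = (27*(-1))*13 = -27*13 = -351)
o(v) = -4/sqrt(v) (o(v) = (-4/v)*sqrt(v) = -4/sqrt(v))
o(-38) - B = -(-2)*I*sqrt(38)/19 - 1*(-351) = -(-2)*I*sqrt(38)/19 + 351 = 2*I*sqrt(38)/19 + 351 = 351 + 2*I*sqrt(38)/19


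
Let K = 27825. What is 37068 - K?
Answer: 9243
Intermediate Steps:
37068 - K = 37068 - 1*27825 = 37068 - 27825 = 9243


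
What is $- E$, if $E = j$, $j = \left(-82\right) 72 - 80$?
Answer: $5984$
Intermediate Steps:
$j = -5984$ ($j = -5904 - 80 = -5984$)
$E = -5984$
$- E = \left(-1\right) \left(-5984\right) = 5984$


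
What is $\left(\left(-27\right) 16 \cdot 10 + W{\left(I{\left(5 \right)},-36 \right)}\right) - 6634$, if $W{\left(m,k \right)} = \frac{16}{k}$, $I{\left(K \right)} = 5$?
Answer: $- \frac{98590}{9} \approx -10954.0$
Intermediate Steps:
$\left(\left(-27\right) 16 \cdot 10 + W{\left(I{\left(5 \right)},-36 \right)}\right) - 6634 = \left(\left(-27\right) 16 \cdot 10 + \frac{16}{-36}\right) - 6634 = \left(\left(-432\right) 10 + 16 \left(- \frac{1}{36}\right)\right) - 6634 = \left(-4320 - \frac{4}{9}\right) - 6634 = - \frac{38884}{9} - 6634 = - \frac{98590}{9}$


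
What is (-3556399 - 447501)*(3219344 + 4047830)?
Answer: -29097037978600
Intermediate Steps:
(-3556399 - 447501)*(3219344 + 4047830) = -4003900*7267174 = -29097037978600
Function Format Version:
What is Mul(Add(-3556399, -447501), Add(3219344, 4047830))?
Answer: -29097037978600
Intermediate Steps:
Mul(Add(-3556399, -447501), Add(3219344, 4047830)) = Mul(-4003900, 7267174) = -29097037978600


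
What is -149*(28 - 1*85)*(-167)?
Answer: -1418331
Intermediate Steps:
-149*(28 - 1*85)*(-167) = -149*(28 - 85)*(-167) = -149*(-57)*(-167) = 8493*(-167) = -1418331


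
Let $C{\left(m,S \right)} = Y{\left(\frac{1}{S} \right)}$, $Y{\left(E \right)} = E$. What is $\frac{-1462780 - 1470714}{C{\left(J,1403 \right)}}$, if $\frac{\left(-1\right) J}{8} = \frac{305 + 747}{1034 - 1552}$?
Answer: $-4115692082$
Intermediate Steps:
$J = \frac{4208}{259}$ ($J = - 8 \frac{305 + 747}{1034 - 1552} = - 8 \frac{1052}{-518} = - 8 \cdot 1052 \left(- \frac{1}{518}\right) = \left(-8\right) \left(- \frac{526}{259}\right) = \frac{4208}{259} \approx 16.247$)
$C{\left(m,S \right)} = \frac{1}{S}$
$\frac{-1462780 - 1470714}{C{\left(J,1403 \right)}} = \frac{-1462780 - 1470714}{\frac{1}{1403}} = \left(-1462780 - 1470714\right) \frac{1}{\frac{1}{1403}} = \left(-2933494\right) 1403 = -4115692082$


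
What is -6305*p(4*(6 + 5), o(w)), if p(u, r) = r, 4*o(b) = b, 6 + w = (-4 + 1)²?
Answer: -18915/4 ≈ -4728.8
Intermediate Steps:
w = 3 (w = -6 + (-4 + 1)² = -6 + (-3)² = -6 + 9 = 3)
o(b) = b/4
-6305*p(4*(6 + 5), o(w)) = -6305*3/4 = -6305*¾ = -18915/4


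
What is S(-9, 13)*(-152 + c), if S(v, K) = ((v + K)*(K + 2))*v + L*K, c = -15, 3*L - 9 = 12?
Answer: 74983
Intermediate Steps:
L = 7 (L = 3 + (⅓)*12 = 3 + 4 = 7)
S(v, K) = 7*K + v*(2 + K)*(K + v) (S(v, K) = ((v + K)*(K + 2))*v + 7*K = ((K + v)*(2 + K))*v + 7*K = ((2 + K)*(K + v))*v + 7*K = v*(2 + K)*(K + v) + 7*K = 7*K + v*(2 + K)*(K + v))
S(-9, 13)*(-152 + c) = (2*(-9)² + 7*13 + 13*(-9)² - 9*13² + 2*13*(-9))*(-152 - 15) = (2*81 + 91 + 13*81 - 9*169 - 234)*(-167) = (162 + 91 + 1053 - 1521 - 234)*(-167) = -449*(-167) = 74983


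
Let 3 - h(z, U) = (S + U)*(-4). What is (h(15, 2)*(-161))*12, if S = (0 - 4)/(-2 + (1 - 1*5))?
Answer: -26404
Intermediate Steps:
S = ⅔ (S = -4/(-2 + (1 - 5)) = -4/(-2 - 4) = -4/(-6) = -4*(-⅙) = ⅔ ≈ 0.66667)
h(z, U) = 17/3 + 4*U (h(z, U) = 3 - (⅔ + U)*(-4) = 3 - (-8/3 - 4*U) = 3 + (8/3 + 4*U) = 17/3 + 4*U)
(h(15, 2)*(-161))*12 = ((17/3 + 4*2)*(-161))*12 = ((17/3 + 8)*(-161))*12 = ((41/3)*(-161))*12 = -6601/3*12 = -26404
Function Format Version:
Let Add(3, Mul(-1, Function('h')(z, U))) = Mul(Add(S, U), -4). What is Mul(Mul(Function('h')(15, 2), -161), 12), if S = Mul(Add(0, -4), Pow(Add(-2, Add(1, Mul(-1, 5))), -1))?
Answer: -26404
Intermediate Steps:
S = Rational(2, 3) (S = Mul(-4, Pow(Add(-2, Add(1, -5)), -1)) = Mul(-4, Pow(Add(-2, -4), -1)) = Mul(-4, Pow(-6, -1)) = Mul(-4, Rational(-1, 6)) = Rational(2, 3) ≈ 0.66667)
Function('h')(z, U) = Add(Rational(17, 3), Mul(4, U)) (Function('h')(z, U) = Add(3, Mul(-1, Mul(Add(Rational(2, 3), U), -4))) = Add(3, Mul(-1, Add(Rational(-8, 3), Mul(-4, U)))) = Add(3, Add(Rational(8, 3), Mul(4, U))) = Add(Rational(17, 3), Mul(4, U)))
Mul(Mul(Function('h')(15, 2), -161), 12) = Mul(Mul(Add(Rational(17, 3), Mul(4, 2)), -161), 12) = Mul(Mul(Add(Rational(17, 3), 8), -161), 12) = Mul(Mul(Rational(41, 3), -161), 12) = Mul(Rational(-6601, 3), 12) = -26404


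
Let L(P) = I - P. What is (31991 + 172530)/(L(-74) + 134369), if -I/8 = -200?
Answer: 204521/136043 ≈ 1.5034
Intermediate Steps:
I = 1600 (I = -8*(-200) = 1600)
L(P) = 1600 - P
(31991 + 172530)/(L(-74) + 134369) = (31991 + 172530)/((1600 - 1*(-74)) + 134369) = 204521/((1600 + 74) + 134369) = 204521/(1674 + 134369) = 204521/136043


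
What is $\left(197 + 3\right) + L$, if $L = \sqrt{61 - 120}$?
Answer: $200 + i \sqrt{59} \approx 200.0 + 7.6811 i$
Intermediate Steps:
$L = i \sqrt{59}$ ($L = \sqrt{-59} = i \sqrt{59} \approx 7.6811 i$)
$\left(197 + 3\right) + L = \left(197 + 3\right) + i \sqrt{59} = 200 + i \sqrt{59}$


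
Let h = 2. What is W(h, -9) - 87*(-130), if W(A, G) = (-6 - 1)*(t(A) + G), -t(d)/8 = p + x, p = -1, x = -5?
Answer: 11037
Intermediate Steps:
t(d) = 48 (t(d) = -8*(-1 - 5) = -8*(-6) = 48)
W(A, G) = -336 - 7*G (W(A, G) = (-6 - 1)*(48 + G) = -7*(48 + G) = -336 - 7*G)
W(h, -9) - 87*(-130) = (-336 - 7*(-9)) - 87*(-130) = (-336 + 63) + 11310 = -273 + 11310 = 11037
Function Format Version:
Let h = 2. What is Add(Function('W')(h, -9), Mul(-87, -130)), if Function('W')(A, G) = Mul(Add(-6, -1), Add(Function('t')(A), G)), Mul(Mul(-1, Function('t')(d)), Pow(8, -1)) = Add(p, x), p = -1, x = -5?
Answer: 11037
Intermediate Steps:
Function('t')(d) = 48 (Function('t')(d) = Mul(-8, Add(-1, -5)) = Mul(-8, -6) = 48)
Function('W')(A, G) = Add(-336, Mul(-7, G)) (Function('W')(A, G) = Mul(Add(-6, -1), Add(48, G)) = Mul(-7, Add(48, G)) = Add(-336, Mul(-7, G)))
Add(Function('W')(h, -9), Mul(-87, -130)) = Add(Add(-336, Mul(-7, -9)), Mul(-87, -130)) = Add(Add(-336, 63), 11310) = Add(-273, 11310) = 11037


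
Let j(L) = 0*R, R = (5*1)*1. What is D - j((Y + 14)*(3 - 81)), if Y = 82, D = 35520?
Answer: 35520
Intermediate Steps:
R = 5 (R = 5*1 = 5)
j(L) = 0 (j(L) = 0*5 = 0)
D - j((Y + 14)*(3 - 81)) = 35520 - 1*0 = 35520 + 0 = 35520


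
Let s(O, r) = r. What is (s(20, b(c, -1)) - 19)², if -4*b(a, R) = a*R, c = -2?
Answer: 1521/4 ≈ 380.25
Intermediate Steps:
b(a, R) = -R*a/4 (b(a, R) = -a*R/4 = -R*a/4)
(s(20, b(c, -1)) - 19)² = (-¼*(-1)*(-2) - 19)² = (-½ - 19)² = (-39/2)² = 1521/4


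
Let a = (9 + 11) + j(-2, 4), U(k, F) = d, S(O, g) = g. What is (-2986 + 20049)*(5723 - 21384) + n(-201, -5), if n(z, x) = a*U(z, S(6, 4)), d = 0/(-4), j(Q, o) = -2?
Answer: -267223643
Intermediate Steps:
d = 0 (d = 0*(-1/4) = 0)
U(k, F) = 0
a = 18 (a = (9 + 11) - 2 = 20 - 2 = 18)
n(z, x) = 0 (n(z, x) = 18*0 = 0)
(-2986 + 20049)*(5723 - 21384) + n(-201, -5) = (-2986 + 20049)*(5723 - 21384) + 0 = 17063*(-15661) + 0 = -267223643 + 0 = -267223643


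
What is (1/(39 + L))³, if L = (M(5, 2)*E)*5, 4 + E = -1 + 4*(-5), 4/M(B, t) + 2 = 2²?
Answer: -1/9393931 ≈ -1.0645e-7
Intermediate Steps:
M(B, t) = 2 (M(B, t) = 4/(-2 + 2²) = 4/(-2 + 4) = 4/2 = 4*(½) = 2)
E = -25 (E = -4 + (-1 + 4*(-5)) = -4 + (-1 - 20) = -4 - 21 = -25)
L = -250 (L = (2*(-25))*5 = -50*5 = -250)
(1/(39 + L))³ = (1/(39 - 250))³ = (1/(-211))³ = (-1/211)³ = -1/9393931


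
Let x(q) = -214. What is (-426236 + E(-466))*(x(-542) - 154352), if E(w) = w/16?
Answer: 263544381243/4 ≈ 6.5886e+10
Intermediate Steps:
E(w) = w/16 (E(w) = w*(1/16) = w/16)
(-426236 + E(-466))*(x(-542) - 154352) = (-426236 + (1/16)*(-466))*(-214 - 154352) = (-426236 - 233/8)*(-154566) = -3410121/8*(-154566) = 263544381243/4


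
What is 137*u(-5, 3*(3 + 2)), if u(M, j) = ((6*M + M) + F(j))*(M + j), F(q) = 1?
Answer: -46580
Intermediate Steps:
u(M, j) = (1 + 7*M)*(M + j) (u(M, j) = ((6*M + M) + 1)*(M + j) = (7*M + 1)*(M + j) = (1 + 7*M)*(M + j))
137*u(-5, 3*(3 + 2)) = 137*(-5 + 3*(3 + 2) + 7*(-5)**2 + 7*(-5)*(3*(3 + 2))) = 137*(-5 + 3*5 + 7*25 + 7*(-5)*(3*5)) = 137*(-5 + 15 + 175 + 7*(-5)*15) = 137*(-5 + 15 + 175 - 525) = 137*(-340) = -46580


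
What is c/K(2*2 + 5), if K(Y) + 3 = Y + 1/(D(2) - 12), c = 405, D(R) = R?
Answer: 4050/59 ≈ 68.644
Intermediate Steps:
K(Y) = -31/10 + Y (K(Y) = -3 + (Y + 1/(2 - 12)) = -3 + (Y + 1/(-10)) = -3 + (Y - 1/10) = -3 + (-1/10 + Y) = -31/10 + Y)
c/K(2*2 + 5) = 405/(-31/10 + (2*2 + 5)) = 405/(-31/10 + (4 + 5)) = 405/(-31/10 + 9) = 405/(59/10) = 405*(10/59) = 4050/59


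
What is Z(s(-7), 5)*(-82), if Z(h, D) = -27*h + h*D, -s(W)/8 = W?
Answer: 101024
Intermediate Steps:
s(W) = -8*W
Z(h, D) = -27*h + D*h
Z(s(-7), 5)*(-82) = ((-8*(-7))*(-27 + 5))*(-82) = (56*(-22))*(-82) = -1232*(-82) = 101024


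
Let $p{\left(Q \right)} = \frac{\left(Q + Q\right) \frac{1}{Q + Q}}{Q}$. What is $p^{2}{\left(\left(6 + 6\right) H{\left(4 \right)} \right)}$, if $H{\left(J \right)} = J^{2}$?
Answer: $\frac{1}{36864} \approx 2.7127 \cdot 10^{-5}$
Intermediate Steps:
$p{\left(Q \right)} = \frac{1}{Q}$ ($p{\left(Q \right)} = \frac{2 Q \frac{1}{2 Q}}{Q} = 1 \frac{1}{Q} = \frac{1}{Q}$)
$p^{2}{\left(\left(6 + 6\right) H{\left(4 \right)} \right)} = \left(\frac{1}{\left(6 + 6\right) 4^{2}}\right)^{2} = \left(\frac{1}{12 \cdot 16}\right)^{2} = \left(\frac{1}{192}\right)^{2} = \frac{1}{36864}$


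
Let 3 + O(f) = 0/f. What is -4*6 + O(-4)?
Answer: -27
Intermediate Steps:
O(f) = -3 (O(f) = -3 + 0/f = -3 + 0 = -3)
-4*6 + O(-4) = -4*6 - 3 = -24 - 3 = -27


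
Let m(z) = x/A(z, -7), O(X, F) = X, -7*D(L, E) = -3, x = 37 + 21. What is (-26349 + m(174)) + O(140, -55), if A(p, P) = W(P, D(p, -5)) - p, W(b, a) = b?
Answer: -4743887/181 ≈ -26209.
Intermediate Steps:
x = 58
D(L, E) = 3/7 (D(L, E) = -⅐*(-3) = 3/7)
A(p, P) = P - p
m(z) = 58/(-7 - z)
(-26349 + m(174)) + O(140, -55) = (-26349 - 58/(7 + 174)) + 140 = (-26349 - 58/181) + 140 = -4769227/181 + 140 = -4743887/181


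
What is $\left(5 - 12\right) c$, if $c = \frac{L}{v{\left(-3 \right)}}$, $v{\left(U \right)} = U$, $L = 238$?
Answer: $\frac{1666}{3} \approx 555.33$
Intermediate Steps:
$c = - \frac{238}{3}$ ($c = \frac{238}{-3} = 238 \left(- \frac{1}{3}\right) = - \frac{238}{3} \approx -79.333$)
$\left(5 - 12\right) c = \left(5 - 12\right) \left(- \frac{238}{3}\right) = \left(-7\right) \left(- \frac{238}{3}\right) = \frac{1666}{3}$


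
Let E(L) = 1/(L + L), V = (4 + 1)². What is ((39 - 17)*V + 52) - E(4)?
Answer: 4815/8 ≈ 601.88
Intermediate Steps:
V = 25 (V = 5² = 25)
E(L) = 1/(2*L)
((39 - 17)*V + 52) - E(4) = ((39 - 17)*25 + 52) - 1/(2*4) = (22*25 + 52) - 1/(2*4) = (550 + 52) - 1*⅛ = 602 - ⅛ = 4815/8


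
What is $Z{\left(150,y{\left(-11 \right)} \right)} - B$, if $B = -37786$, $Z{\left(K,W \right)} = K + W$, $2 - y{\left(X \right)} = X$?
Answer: $37949$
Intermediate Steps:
$y{\left(X \right)} = 2 - X$
$Z{\left(150,y{\left(-11 \right)} \right)} - B = \left(150 + \left(2 - -11\right)\right) - -37786 = \left(150 + \left(2 + 11\right)\right) + 37786 = \left(150 + 13\right) + 37786 = 163 + 37786 = 37949$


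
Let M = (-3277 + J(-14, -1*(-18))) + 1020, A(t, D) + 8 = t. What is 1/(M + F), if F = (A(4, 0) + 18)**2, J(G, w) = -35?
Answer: -1/2096 ≈ -0.00047710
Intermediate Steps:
A(t, D) = -8 + t
M = -2292 (M = (-3277 - 35) + 1020 = -3312 + 1020 = -2292)
F = 196 (F = ((-8 + 4) + 18)**2 = (-4 + 18)**2 = 14**2 = 196)
1/(M + F) = 1/(-2292 + 196) = 1/(-2096) = -1/2096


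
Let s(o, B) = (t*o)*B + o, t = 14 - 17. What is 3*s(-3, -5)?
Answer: -144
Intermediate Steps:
t = -3
s(o, B) = o - 3*B*o (s(o, B) = (-3*o)*B + o = -3*B*o + o = o - 3*B*o)
3*s(-3, -5) = 3*(-3*(1 - 3*(-5))) = 3*(-3*(1 + 15)) = 3*(-3*16) = 3*(-48) = -144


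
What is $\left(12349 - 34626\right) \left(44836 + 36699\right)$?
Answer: $-1816355195$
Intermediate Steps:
$\left(12349 - 34626\right) \left(44836 + 36699\right) = \left(-22277\right) 81535 = -1816355195$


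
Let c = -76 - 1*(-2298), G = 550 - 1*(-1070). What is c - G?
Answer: 602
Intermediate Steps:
G = 1620 (G = 550 + 1070 = 1620)
c = 2222 (c = -76 + 2298 = 2222)
c - G = 2222 - 1*1620 = 2222 - 1620 = 602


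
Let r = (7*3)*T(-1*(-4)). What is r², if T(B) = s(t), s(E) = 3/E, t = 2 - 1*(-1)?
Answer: 441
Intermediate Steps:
t = 3 (t = 2 + 1 = 3)
T(B) = 1 (T(B) = 3/3 = 3*(⅓) = 1)
r = 21 (r = (7*3)*1 = 21*1 = 21)
r² = 21² = 441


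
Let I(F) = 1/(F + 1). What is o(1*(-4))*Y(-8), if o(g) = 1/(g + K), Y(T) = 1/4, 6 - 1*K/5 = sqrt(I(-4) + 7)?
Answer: 39/3056 + 5*sqrt(15)/3056 ≈ 0.019098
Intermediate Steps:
I(F) = 1/(1 + F)
K = 30 - 10*sqrt(15)/3 (K = 30 - 5*sqrt(1/(1 - 4) + 7) = 30 - 5*sqrt(1/(-3) + 7) = 30 - 5*sqrt(-1/3 + 7) = 30 - 10*sqrt(15)/3 ≈ 17.090)
Y(T) = 1/4
o(g) = 1/(30 + g - 10*sqrt(15)/3) (o(g) = 1/(g + (30 - 10*sqrt(15)/3)) = 1/(30 + g - 10*sqrt(15)/3))
o(1*(-4))*Y(-8) = (3/(90 - 10*sqrt(15) + 3*(1*(-4))))*(1/4) = (3/(90 - 10*sqrt(15) + 3*(-4)))*(1/4) = (3/(90 - 10*sqrt(15) - 12))*(1/4) = (3/(78 - 10*sqrt(15)))*(1/4) = 3/(4*(78 - 10*sqrt(15)))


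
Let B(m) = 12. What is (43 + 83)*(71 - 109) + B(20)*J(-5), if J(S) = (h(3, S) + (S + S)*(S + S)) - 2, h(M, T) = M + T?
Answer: -3636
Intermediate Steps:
J(S) = 1 + S + 4*S**2 (J(S) = ((3 + S) + (S + S)*(S + S)) - 2 = ((3 + S) + (2*S)*(2*S)) - 2 = ((3 + S) + 4*S**2) - 2 = (3 + S + 4*S**2) - 2 = 1 + S + 4*S**2)
(43 + 83)*(71 - 109) + B(20)*J(-5) = (43 + 83)*(71 - 109) + 12*(1 - 5 + 4*(-5)**2) = 126*(-38) + 12*(1 - 5 + 4*25) = -4788 + 12*(1 - 5 + 100) = -4788 + 12*96 = -4788 + 1152 = -3636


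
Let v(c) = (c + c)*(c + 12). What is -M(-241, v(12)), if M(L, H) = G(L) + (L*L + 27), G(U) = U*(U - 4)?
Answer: -117153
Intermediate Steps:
G(U) = U*(-4 + U)
v(c) = 2*c*(12 + c) (v(c) = (2*c)*(12 + c) = 2*c*(12 + c))
M(L, H) = 27 + L² + L*(-4 + L) (M(L, H) = L*(-4 + L) + (L*L + 27) = L*(-4 + L) + (L² + 27) = L*(-4 + L) + (27 + L²) = 27 + L² + L*(-4 + L))
-M(-241, v(12)) = -(27 + (-241)² - 241*(-4 - 241)) = -(27 + 58081 - 241*(-245)) = -(27 + 58081 + 59045) = -1*117153 = -117153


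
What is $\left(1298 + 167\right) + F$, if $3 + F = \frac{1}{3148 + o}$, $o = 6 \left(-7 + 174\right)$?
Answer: $\frac{6067301}{4150} \approx 1462.0$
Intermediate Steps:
$o = 1002$ ($o = 6 \cdot 167 = 1002$)
$F = - \frac{12449}{4150}$ ($F = -3 + \frac{1}{3148 + 1002} = -3 + \frac{1}{4150} = - \frac{12449}{4150} \approx -2.9998$)
$\left(1298 + 167\right) + F = \left(1298 + 167\right) - \frac{12449}{4150} = 1465 - \frac{12449}{4150} = \frac{6067301}{4150}$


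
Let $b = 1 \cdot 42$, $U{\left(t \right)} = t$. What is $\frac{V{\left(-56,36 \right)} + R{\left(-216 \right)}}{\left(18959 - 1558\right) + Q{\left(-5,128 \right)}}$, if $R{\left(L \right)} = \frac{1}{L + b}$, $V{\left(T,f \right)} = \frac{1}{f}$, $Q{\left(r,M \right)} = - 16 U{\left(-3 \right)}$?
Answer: $\frac{23}{18216756} \approx 1.2626 \cdot 10^{-6}$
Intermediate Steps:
$Q{\left(r,M \right)} = 48$ ($Q{\left(r,M \right)} = \left(-16\right) \left(-3\right) = 48$)
$b = 42$
$R{\left(L \right)} = \frac{1}{42 + L}$ ($R{\left(L \right)} = \frac{1}{L + 42} = \frac{1}{42 + L}$)
$\frac{V{\left(-56,36 \right)} + R{\left(-216 \right)}}{\left(18959 - 1558\right) + Q{\left(-5,128 \right)}} = \frac{\frac{1}{36} + \frac{1}{42 - 216}}{\left(18959 - 1558\right) + 48} = \frac{\frac{1}{36} + \frac{1}{-174}}{17401 + 48} = \frac{\frac{1}{36} - \frac{1}{174}}{17449} = \frac{23}{1044} \cdot \frac{1}{17449} = \frac{23}{18216756}$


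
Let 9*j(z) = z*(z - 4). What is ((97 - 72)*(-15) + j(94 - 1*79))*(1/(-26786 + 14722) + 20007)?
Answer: -129129979145/18096 ≈ -7.1358e+6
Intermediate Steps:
j(z) = z*(-4 + z)/9 (j(z) = (z*(z - 4))/9 = (z*(-4 + z))/9 = z*(-4 + z)/9)
((97 - 72)*(-15) + j(94 - 1*79))*(1/(-26786 + 14722) + 20007) = ((97 - 72)*(-15) + (94 - 1*79)*(-4 + (94 - 1*79))/9)*(1/(-26786 + 14722) + 20007) = (25*(-15) + (94 - 79)*(-4 + (94 - 79))/9)*(1/(-12064) + 20007) = (-375 + (1/9)*15*(-4 + 15))*(-1/12064 + 20007) = (-375 + (1/9)*15*11)*(241364447/12064) = (-375 + 55/3)*(241364447/12064) = -1070/3*241364447/12064 = -129129979145/18096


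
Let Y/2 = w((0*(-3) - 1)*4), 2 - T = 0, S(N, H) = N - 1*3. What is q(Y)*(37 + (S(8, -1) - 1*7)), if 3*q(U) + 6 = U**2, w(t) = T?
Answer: 350/3 ≈ 116.67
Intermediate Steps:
S(N, H) = -3 + N (S(N, H) = N - 3 = -3 + N)
T = 2 (T = 2 - 1*0 = 2 + 0 = 2)
w(t) = 2
Y = 4 (Y = 2*2 = 4)
q(U) = -2 + U**2/3
q(Y)*(37 + (S(8, -1) - 1*7)) = (-2 + (1/3)*4**2)*(37 + ((-3 + 8) - 1*7)) = (-2 + (1/3)*16)*(37 + (5 - 7)) = (-2 + 16/3)*(37 - 2) = (10/3)*35 = 350/3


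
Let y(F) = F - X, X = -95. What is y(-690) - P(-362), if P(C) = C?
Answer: -233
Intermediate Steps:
y(F) = 95 + F (y(F) = F - 1*(-95) = F + 95 = 95 + F)
y(-690) - P(-362) = (95 - 690) - 1*(-362) = -595 + 362 = -233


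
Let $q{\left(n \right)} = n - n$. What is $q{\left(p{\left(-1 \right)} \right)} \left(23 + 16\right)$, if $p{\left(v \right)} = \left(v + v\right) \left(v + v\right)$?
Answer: $0$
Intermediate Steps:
$p{\left(v \right)} = 4 v^{2}$ ($p{\left(v \right)} = 2 v 2 v = 4 v^{2}$)
$q{\left(n \right)} = 0$
$q{\left(p{\left(-1 \right)} \right)} \left(23 + 16\right) = 0 \left(23 + 16\right) = 0 \cdot 39 = 0$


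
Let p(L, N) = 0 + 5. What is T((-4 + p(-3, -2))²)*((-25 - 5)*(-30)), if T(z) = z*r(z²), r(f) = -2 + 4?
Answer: 1800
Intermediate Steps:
r(f) = 2
p(L, N) = 5
T(z) = 2*z (T(z) = z*2 = 2*z)
T((-4 + p(-3, -2))²)*((-25 - 5)*(-30)) = (2*(-4 + 5)²)*((-25 - 5)*(-30)) = (2*1²)*(-30*(-30)) = (2*1)*900 = 2*900 = 1800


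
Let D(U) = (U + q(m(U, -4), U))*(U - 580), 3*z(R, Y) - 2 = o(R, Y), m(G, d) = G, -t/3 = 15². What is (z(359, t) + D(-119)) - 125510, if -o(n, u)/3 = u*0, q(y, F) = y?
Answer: 122558/3 ≈ 40853.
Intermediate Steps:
t = -675 (t = -3*15² = -3*225 = -675)
o(n, u) = 0 (o(n, u) = -3*u*0 = -3*0 = 0)
z(R, Y) = ⅔ (z(R, Y) = ⅔ + (⅓)*0 = ⅔ + 0 = ⅔)
D(U) = 2*U*(-580 + U) (D(U) = (U + U)*(U - 580) = (2*U)*(-580 + U) = 2*U*(-580 + U))
(z(359, t) + D(-119)) - 125510 = (⅔ + 2*(-119)*(-580 - 119)) - 125510 = (⅔ + 2*(-119)*(-699)) - 125510 = (⅔ + 166362) - 125510 = 499088/3 - 125510 = 122558/3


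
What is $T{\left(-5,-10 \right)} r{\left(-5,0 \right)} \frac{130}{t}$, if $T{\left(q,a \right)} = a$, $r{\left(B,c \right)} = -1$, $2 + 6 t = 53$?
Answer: $\frac{2600}{17} \approx 152.94$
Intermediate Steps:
$t = \frac{17}{2}$ ($t = - \frac{1}{3} + \frac{1}{6} \cdot 53 = - \frac{1}{3} + \frac{53}{6} = \frac{17}{2} \approx 8.5$)
$T{\left(-5,-10 \right)} r{\left(-5,0 \right)} \frac{130}{t} = \left(-10\right) \left(-1\right) \frac{130}{\frac{17}{2}} = 10 \cdot 130 \cdot \frac{2}{17} = 10 \cdot \frac{260}{17} = \frac{2600}{17}$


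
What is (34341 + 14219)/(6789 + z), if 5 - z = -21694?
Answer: 6070/3561 ≈ 1.7046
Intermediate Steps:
z = 21699 (z = 5 - 1*(-21694) = 5 + 21694 = 21699)
(34341 + 14219)/(6789 + z) = (34341 + 14219)/(6789 + 21699) = 48560/28488 = 48560*(1/28488) = 6070/3561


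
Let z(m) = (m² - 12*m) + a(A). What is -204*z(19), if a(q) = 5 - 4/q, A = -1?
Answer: -28968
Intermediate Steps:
z(m) = 9 + m² - 12*m (z(m) = (m² - 12*m) + (5 - 4/(-1)) = (m² - 12*m) + (5 - 4*(-1)) = (m² - 12*m) + (5 + 4) = (m² - 12*m) + 9 = 9 + m² - 12*m)
-204*z(19) = -204*(9 + 19² - 12*19) = -204*(9 + 361 - 228) = -204*142 = -28968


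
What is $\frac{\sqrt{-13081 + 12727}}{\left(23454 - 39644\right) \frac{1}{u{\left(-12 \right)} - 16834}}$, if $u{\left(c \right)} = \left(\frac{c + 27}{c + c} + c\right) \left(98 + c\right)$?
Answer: $\frac{71679 i \sqrt{354}}{64760} \approx 20.825 i$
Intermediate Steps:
$u{\left(c \right)} = \left(98 + c\right) \left(c + \frac{27 + c}{2 c}\right)$ ($u{\left(c \right)} = \left(\frac{27 + c}{2 c} + c\right) \left(98 + c\right) = \left(c + \frac{27 + c}{2 c}\right) \left(98 + c\right) = \left(98 + c\right) \left(c + \frac{27 + c}{2 c}\right)$)
$\frac{\sqrt{-13081 + 12727}}{\left(23454 - 39644\right) \frac{1}{u{\left(-12 \right)} - 16834}} = \frac{\sqrt{-13081 + 12727}}{\left(23454 - 39644\right) \frac{1}{\left(\frac{125}{2} + \left(-12\right)^{2} + \frac{1323}{-12} + \frac{197}{2} \left(-12\right)\right) - 16834}} = \frac{\sqrt{-354}}{\left(-16190\right) \frac{1}{\left(\frac{125}{2} + 144 + 1323 \left(- \frac{1}{12}\right) - 1182\right) - 16834}} = \frac{i \sqrt{354}}{\left(-16190\right) \frac{1}{\left(\frac{125}{2} + 144 - \frac{441}{4} - 1182\right) - 16834}} = \frac{i \sqrt{354}}{\left(-16190\right) \frac{1}{- \frac{4343}{4} - 16834}} = \frac{i \sqrt{354}}{\left(-16190\right) \frac{1}{- \frac{71679}{4}}} = \frac{i \sqrt{354}}{\left(-16190\right) \left(- \frac{4}{71679}\right)} = \frac{i \sqrt{354}}{\frac{64760}{71679}} = i \sqrt{354} \cdot \frac{71679}{64760} = \frac{71679 i \sqrt{354}}{64760}$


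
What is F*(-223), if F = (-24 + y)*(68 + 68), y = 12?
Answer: 363936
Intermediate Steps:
F = -1632 (F = (-24 + 12)*(68 + 68) = -12*136 = -1632)
F*(-223) = -1632*(-223) = 363936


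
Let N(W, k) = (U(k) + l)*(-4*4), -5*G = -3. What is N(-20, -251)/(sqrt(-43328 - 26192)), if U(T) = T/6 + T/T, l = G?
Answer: -2414*I*sqrt(4345)/65175 ≈ -2.4415*I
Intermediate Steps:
G = 3/5 (G = -1/5*(-3) = 3/5 ≈ 0.60000)
l = 3/5 ≈ 0.60000
U(T) = 1 + T/6 (U(T) = T*(1/6) + 1 = T/6 + 1 = 1 + T/6)
N(W, k) = -128/5 - 8*k/3 (N(W, k) = ((1 + k/6) + 3/5)*(-4*4) = (8/5 + k/6)*(-16) = -128/5 - 8*k/3)
N(-20, -251)/(sqrt(-43328 - 26192)) = (-128/5 - 8/3*(-251))/(sqrt(-43328 - 26192)) = (-128/5 + 2008/3)/(sqrt(-69520)) = 9656/(15*((4*I*sqrt(4345)))) = 9656*(-I*sqrt(4345)/17380)/15 = -2414*I*sqrt(4345)/65175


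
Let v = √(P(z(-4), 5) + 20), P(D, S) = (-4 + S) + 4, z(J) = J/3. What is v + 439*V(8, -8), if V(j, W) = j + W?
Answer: 5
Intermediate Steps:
z(J) = J/3 (z(J) = J*(⅓) = J/3)
P(D, S) = S
v = 5 (v = √(5 + 20) = √25 = 5)
V(j, W) = W + j
v + 439*V(8, -8) = 5 + 439*(-8 + 8) = 5 + 439*0 = 5 + 0 = 5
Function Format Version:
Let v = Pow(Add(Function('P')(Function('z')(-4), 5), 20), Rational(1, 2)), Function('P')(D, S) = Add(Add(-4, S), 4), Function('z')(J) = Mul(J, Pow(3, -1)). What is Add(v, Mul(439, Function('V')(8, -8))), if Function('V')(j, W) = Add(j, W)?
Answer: 5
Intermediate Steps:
Function('z')(J) = Mul(Rational(1, 3), J) (Function('z')(J) = Mul(J, Rational(1, 3)) = Mul(Rational(1, 3), J))
Function('P')(D, S) = S
v = 5 (v = Pow(Add(5, 20), Rational(1, 2)) = Pow(25, Rational(1, 2)) = 5)
Function('V')(j, W) = Add(W, j)
Add(v, Mul(439, Function('V')(8, -8))) = Add(5, Mul(439, Add(-8, 8))) = Add(5, Mul(439, 0)) = Add(5, 0) = 5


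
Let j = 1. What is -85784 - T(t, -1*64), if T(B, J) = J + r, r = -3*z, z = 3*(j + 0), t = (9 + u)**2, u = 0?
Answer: -85711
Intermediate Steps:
t = 81 (t = (9 + 0)**2 = 9**2 = 81)
z = 3 (z = 3*(1 + 0) = 3*1 = 3)
r = -9 (r = -3*3 = -9)
T(B, J) = -9 + J (T(B, J) = J - 9 = -9 + J)
-85784 - T(t, -1*64) = -85784 - (-9 - 1*64) = -85784 - (-9 - 64) = -85784 - 1*(-73) = -85784 + 73 = -85711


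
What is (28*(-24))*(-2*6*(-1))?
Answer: -8064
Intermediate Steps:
(28*(-24))*(-2*6*(-1)) = -(-8064)*(-1) = -672*12 = -8064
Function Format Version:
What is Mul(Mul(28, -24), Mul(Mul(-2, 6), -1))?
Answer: -8064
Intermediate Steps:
Mul(Mul(28, -24), Mul(Mul(-2, 6), -1)) = Mul(-672, Mul(-12, -1)) = Mul(-672, 12) = -8064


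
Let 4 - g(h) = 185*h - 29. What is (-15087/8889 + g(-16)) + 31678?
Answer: 102725144/2963 ≈ 34669.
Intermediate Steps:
g(h) = 33 - 185*h (g(h) = 4 - (185*h - 29) = 4 - (-29 + 185*h) = 4 + (29 - 185*h) = 33 - 185*h)
(-15087/8889 + g(-16)) + 31678 = (-15087/8889 + (33 - 185*(-16))) + 31678 = (-15087*1/8889 + (33 + 2960)) + 31678 = (-5029/2963 + 2993) + 31678 = 8863230/2963 + 31678 = 102725144/2963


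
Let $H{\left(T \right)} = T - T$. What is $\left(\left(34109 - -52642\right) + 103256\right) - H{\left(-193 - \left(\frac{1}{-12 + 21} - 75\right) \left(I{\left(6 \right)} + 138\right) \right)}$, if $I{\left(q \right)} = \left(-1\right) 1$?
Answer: $190007$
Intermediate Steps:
$I{\left(q \right)} = -1$
$H{\left(T \right)} = 0$
$\left(\left(34109 - -52642\right) + 103256\right) - H{\left(-193 - \left(\frac{1}{-12 + 21} - 75\right) \left(I{\left(6 \right)} + 138\right) \right)} = \left(\left(34109 - -52642\right) + 103256\right) - 0 = \left(\left(34109 + 52642\right) + 103256\right) + 0 = \left(86751 + 103256\right) + 0 = 190007 + 0 = 190007$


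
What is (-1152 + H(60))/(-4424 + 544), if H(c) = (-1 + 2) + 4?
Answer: 1147/3880 ≈ 0.29562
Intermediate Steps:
H(c) = 5 (H(c) = 1 + 4 = 5)
(-1152 + H(60))/(-4424 + 544) = (-1152 + 5)/(-4424 + 544) = -1147/(-3880) = -1147*(-1/3880) = 1147/3880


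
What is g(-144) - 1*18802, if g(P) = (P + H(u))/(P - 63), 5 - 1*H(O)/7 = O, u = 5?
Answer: -432430/23 ≈ -18801.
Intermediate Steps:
H(O) = 35 - 7*O
g(P) = P/(-63 + P) (g(P) = (P + (35 - 7*5))/(P - 63) = (P + (35 - 35))/(-63 + P) = (P + 0)/(-63 + P) = P/(-63 + P))
g(-144) - 1*18802 = -144/(-63 - 144) - 1*18802 = -144/(-207) - 18802 = -144*(-1/207) - 18802 = 16/23 - 18802 = -432430/23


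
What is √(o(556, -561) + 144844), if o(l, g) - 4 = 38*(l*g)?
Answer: 22*I*√24190 ≈ 3421.7*I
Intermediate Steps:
o(l, g) = 4 + 38*g*l (o(l, g) = 4 + 38*(l*g) = 4 + 38*(g*l) = 4 + 38*g*l)
√(o(556, -561) + 144844) = √((4 + 38*(-561)*556) + 144844) = √((4 - 11852808) + 144844) = √(-11852804 + 144844) = √(-11707960) = 22*I*√24190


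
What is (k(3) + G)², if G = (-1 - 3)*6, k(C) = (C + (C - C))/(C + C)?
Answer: 2209/4 ≈ 552.25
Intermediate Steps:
k(C) = ½ (k(C) = (C + 0)/((2*C)) = C*(1/(2*C)) = ½)
G = -24 (G = -4*6 = -24)
(k(3) + G)² = (½ - 24)² = (-47/2)² = 2209/4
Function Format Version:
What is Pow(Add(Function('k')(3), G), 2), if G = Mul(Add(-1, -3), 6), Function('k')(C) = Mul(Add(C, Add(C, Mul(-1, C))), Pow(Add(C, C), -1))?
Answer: Rational(2209, 4) ≈ 552.25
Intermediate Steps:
Function('k')(C) = Rational(1, 2) (Function('k')(C) = Mul(Add(C, 0), Pow(Mul(2, C), -1)) = Mul(C, Mul(Rational(1, 2), Pow(C, -1))) = Rational(1, 2))
G = -24 (G = Mul(-4, 6) = -24)
Pow(Add(Function('k')(3), G), 2) = Pow(Add(Rational(1, 2), -24), 2) = Pow(Rational(-47, 2), 2) = Rational(2209, 4)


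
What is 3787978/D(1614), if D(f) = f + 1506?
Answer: 1893989/1560 ≈ 1214.1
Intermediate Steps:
D(f) = 1506 + f
3787978/D(1614) = 3787978/(1506 + 1614) = 3787978/3120 = 3787978*(1/3120) = 1893989/1560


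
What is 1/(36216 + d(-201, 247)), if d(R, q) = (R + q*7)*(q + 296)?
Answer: 1/865920 ≈ 1.1548e-6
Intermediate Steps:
d(R, q) = (296 + q)*(R + 7*q) (d(R, q) = (R + 7*q)*(296 + q) = (296 + q)*(R + 7*q))
1/(36216 + d(-201, 247)) = 1/(36216 + (7*247² + 296*(-201) + 2072*247 - 201*247)) = 1/(36216 + (7*61009 - 59496 + 511784 - 49647)) = 1/(36216 + (427063 - 59496 + 511784 - 49647)) = 1/(36216 + 829704) = 1/865920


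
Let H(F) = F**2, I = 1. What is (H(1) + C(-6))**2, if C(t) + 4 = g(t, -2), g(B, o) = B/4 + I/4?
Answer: 289/16 ≈ 18.063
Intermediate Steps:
g(B, o) = 1/4 + B/4 (g(B, o) = B/4 + 1/4 = 1/4 + B/4)
C(t) = -15/4 + t/4 (C(t) = -4 + (1/4 + t/4) = -15/4 + t/4)
(H(1) + C(-6))**2 = (1**2 + (-15/4 + (1/4)*(-6)))**2 = (1 + (-15/4 - 3/2))**2 = (1 - 21/4)**2 = (-17/4)**2 = 289/16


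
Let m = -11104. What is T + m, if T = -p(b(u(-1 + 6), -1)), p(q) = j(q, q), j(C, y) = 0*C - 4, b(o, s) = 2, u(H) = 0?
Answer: -11100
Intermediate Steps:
j(C, y) = -4 (j(C, y) = 0 - 4 = -4)
p(q) = -4
T = 4 (T = -1*(-4) = 4)
T + m = 4 - 11104 = -11100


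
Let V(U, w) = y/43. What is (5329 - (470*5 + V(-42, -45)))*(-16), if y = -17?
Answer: -2049824/43 ≈ -47670.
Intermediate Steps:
V(U, w) = -17/43
(5329 - (470*5 + V(-42, -45)))*(-16) = (5329 - (470*5 - 17/43))*(-16) = (5329 - (2350 - 17/43))*(-16) = (5329 - 1*101033/43)*(-16) = (5329 - 101033/43)*(-16) = (128114/43)*(-16) = -2049824/43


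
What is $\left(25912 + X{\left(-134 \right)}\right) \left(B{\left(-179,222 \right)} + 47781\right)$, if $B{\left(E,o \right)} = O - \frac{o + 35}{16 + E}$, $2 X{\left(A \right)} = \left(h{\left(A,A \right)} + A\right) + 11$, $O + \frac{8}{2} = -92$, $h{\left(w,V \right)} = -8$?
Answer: $\frac{200902570008}{163} \approx 1.2325 \cdot 10^{9}$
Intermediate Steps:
$O = -96$ ($O = -4 - 92 = -96$)
$X{\left(A \right)} = \frac{3}{2} + \frac{A}{2}$ ($X{\left(A \right)} = \frac{\left(-8 + A\right) + 11}{2} = \frac{3 + A}{2} = \frac{3}{2} + \frac{A}{2}$)
$B{\left(E,o \right)} = -96 - \frac{35 + o}{16 + E}$ ($B{\left(E,o \right)} = -96 - \frac{o + 35}{16 + E} = -96 - \frac{35 + o}{16 + E}$)
$\left(25912 + X{\left(-134 \right)}\right) \left(B{\left(-179,222 \right)} + 47781\right) = \left(25912 + \left(\frac{3}{2} + \frac{1}{2} \left(-134\right)\right)\right) \left(\frac{-1571 - 222 - -17184}{16 - 179} + 47781\right) = \left(25912 + \left(\frac{3}{2} - 67\right)\right) \left(\frac{-1571 - 222 + 17184}{-163} + 47781\right) = \left(25912 - \frac{131}{2}\right) \left(\left(- \frac{1}{163}\right) 15391 + 47781\right) = \frac{51693 \left(- \frac{15391}{163} + 47781\right)}{2} = \frac{51693}{2} \cdot \frac{7772912}{163} = \frac{200902570008}{163}$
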